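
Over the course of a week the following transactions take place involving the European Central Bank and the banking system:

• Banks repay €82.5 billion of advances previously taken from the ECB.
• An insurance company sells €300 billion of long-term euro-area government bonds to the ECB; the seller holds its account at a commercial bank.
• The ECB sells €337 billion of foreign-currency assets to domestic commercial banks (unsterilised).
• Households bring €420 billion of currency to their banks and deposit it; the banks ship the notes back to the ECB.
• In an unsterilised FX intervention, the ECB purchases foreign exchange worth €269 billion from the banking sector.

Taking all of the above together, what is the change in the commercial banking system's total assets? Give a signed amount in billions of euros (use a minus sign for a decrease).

+€637.5 billion

ECB balance sheet:
  Assets:      Securities +€300B, Loans to banks −€82.5B, Foreign assets −€68B
  Liabilities: Bank reserves +€569.5B, Currency in circulation −€420B
Commercial banking system:
  Assets:      Reserves at CB +€569.5B, Foreign assets +€68B
  Liabilities: Checkable deposits +€720B, Borrowings from CB −€82.5B
Change in total bank assets = +€637.5 billion.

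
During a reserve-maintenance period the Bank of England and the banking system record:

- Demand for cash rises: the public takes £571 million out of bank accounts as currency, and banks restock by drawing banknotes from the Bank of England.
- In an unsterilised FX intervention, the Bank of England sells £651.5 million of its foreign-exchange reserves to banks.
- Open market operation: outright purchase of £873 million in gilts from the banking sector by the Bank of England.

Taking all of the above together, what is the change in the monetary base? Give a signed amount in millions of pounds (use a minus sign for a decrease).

Currency withdrawal £571 million: just a shift between currency and reserves — both are base money → 0.
FX sale £651.5 million: Bank of England balance sheet contracts → −£651.5M.
OMO purchase (from banks) £873 million: Bank of England balance sheet expands → +£873M.
Net: 0 − 651.5 + 873 = +£221.5 million.

+£221.5 million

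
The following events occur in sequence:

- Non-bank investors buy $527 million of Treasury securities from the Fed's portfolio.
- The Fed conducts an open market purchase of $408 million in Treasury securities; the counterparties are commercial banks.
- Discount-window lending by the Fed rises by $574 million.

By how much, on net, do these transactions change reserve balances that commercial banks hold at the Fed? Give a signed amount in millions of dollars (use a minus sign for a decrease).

Fed balance sheet:
  Assets:      Securities −$119M, Loans to banks +$574M
  Liabilities: Bank reserves +$455M
So the change in reserve balances that commercial banks hold at the Fed is +$455 million.

+$455 million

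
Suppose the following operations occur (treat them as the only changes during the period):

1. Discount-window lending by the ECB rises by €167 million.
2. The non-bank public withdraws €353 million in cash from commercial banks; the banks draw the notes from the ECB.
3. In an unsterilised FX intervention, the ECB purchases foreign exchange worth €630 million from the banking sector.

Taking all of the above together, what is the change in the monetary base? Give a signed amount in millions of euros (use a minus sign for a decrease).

ECB balance sheet:
  Assets:      Loans to banks +€167M, Foreign assets +€630M
  Liabilities: Bank reserves +€444M, Currency in circulation +€353M
Monetary base = currency + reserves: +€353M + (+€444M) = +€797 million.

+€797 million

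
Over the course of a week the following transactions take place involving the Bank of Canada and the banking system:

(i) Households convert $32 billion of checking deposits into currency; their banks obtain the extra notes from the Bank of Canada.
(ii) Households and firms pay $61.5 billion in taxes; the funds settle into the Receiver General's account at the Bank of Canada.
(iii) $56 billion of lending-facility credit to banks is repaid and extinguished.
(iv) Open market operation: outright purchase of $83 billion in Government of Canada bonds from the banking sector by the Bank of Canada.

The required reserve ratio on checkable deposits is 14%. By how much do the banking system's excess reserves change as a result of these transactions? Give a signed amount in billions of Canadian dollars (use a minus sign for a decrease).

Currency withdrawal $32 billion: reserves −$32B, deposits −$32B.
Government account inflow $61.5 billion: reserves −$61.5B, deposits −$61.5B.
Discount-window repayment $56 billion: reserves −$56B, deposits 0.
OMO purchase (from banks) $83 billion: reserves +$83B, deposits 0.
Totals: Δreserves = −$66.5B, Δdeposits = −$93.5B.
Δrequired reserves = 14% × −$93.5B = −$13.09B.
Δexcess reserves = Δreserves − Δrequired = −$66.5B − (−$13.09B) = -$53.41 billion.

-$53.41 billion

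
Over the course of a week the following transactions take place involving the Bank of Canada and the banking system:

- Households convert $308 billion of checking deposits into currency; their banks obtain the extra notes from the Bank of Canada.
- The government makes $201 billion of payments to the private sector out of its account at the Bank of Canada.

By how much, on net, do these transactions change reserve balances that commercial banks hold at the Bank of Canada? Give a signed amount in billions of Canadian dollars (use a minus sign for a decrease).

Currency withdrawal $308 billion: banks swap reserves for currency → −$308B.
Government spending $201 billion: government payments flow into bank reserve accounts → +$201B.
Net: −308 + 201 = -$107 billion.

-$107 billion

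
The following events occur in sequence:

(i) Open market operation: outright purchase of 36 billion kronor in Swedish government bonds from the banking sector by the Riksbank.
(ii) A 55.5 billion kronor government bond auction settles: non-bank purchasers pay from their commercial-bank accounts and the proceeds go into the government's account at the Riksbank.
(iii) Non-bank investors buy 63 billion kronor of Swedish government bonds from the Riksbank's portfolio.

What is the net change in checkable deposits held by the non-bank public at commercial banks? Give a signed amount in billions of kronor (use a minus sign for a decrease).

-118.5 billion

Riksbank balance sheet:
  Assets:      Securities −27B
  Liabilities: Bank reserves −82.5B, Government deposits +55.5B
Commercial banking system:
  Assets:      Reserves at CB −82.5B, Securities −36B
  Liabilities: Checkable deposits −118.5B
So the change in checkable deposits held by the non-bank public at commercial banks is -118.5 billion.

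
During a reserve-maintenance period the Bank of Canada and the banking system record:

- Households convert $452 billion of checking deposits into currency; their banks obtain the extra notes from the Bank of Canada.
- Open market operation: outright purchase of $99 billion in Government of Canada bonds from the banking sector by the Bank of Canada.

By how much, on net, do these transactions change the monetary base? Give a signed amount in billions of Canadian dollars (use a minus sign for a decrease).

+$99 billion

Currency withdrawal $452 billion: just a shift between currency and reserves — both are base money → 0.
OMO purchase (from banks) $99 billion: Bank of Canada balance sheet expands → +$99B.
Net: 0 + 99 = +$99 billion.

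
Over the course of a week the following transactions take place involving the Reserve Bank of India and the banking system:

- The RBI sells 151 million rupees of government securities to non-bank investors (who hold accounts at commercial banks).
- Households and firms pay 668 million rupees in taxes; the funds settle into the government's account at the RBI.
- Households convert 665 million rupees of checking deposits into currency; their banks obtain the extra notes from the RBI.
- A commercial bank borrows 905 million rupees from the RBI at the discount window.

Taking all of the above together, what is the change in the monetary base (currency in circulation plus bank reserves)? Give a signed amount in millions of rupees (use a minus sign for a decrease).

+86 million

Asset sale (to non-banks) 151 million rupees: RBI balance sheet contracts → −151M.
Government account inflow 668 million rupees: reserves shift to a non-base liability → −668M.
Currency withdrawal 665 million rupees: just a shift between currency and reserves — both are base money → 0.
Discount-window loan 905 million rupees: RBI balance sheet expands → +905M.
Net: −151 − 668 + 0 + 905 = +86 million.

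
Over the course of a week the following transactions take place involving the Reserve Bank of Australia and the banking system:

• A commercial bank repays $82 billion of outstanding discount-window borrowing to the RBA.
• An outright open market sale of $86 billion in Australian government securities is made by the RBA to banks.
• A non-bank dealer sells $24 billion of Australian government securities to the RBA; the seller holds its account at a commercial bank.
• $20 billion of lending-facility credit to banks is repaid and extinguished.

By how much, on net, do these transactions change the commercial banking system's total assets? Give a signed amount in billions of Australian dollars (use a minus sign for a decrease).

-$78 billion

Discount-window repayment $82 billion: bank balance sheets shrink → −$82B.
OMO sale (to banks) $86 billion: just an asset swap on bank balance sheets → 0.
Asset purchase (from non-banks) $24 billion: bank balance sheets expand → +$24B.
Discount-window repayment $20 billion: bank balance sheets shrink → −$20B.
Net: −82 + 0 + 24 − 20 = -$78 billion.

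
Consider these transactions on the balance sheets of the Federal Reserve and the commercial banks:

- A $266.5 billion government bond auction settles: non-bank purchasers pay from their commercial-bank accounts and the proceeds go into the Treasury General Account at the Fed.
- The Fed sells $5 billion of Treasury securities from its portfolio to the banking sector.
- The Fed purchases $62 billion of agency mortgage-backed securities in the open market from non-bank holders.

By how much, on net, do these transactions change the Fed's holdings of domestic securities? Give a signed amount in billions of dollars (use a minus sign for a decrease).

Government account inflow $266.5 billion: the Fed's securities portfolio is untouched → 0.
OMO sale (to banks) $5 billion: securities removed from the Fed's portfolio → −$5B.
Asset purchase (from non-banks) $62 billion: securities added to the Fed's portfolio → +$62B.
Net: 0 − 5 + 62 = +$57 billion.

+$57 billion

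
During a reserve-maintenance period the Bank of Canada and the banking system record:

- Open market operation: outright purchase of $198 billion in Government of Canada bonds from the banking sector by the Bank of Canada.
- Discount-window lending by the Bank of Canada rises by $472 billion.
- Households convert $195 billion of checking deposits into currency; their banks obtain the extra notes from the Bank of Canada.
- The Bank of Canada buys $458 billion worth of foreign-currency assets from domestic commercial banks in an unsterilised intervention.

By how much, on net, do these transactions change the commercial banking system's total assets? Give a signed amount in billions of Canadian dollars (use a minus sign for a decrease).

+$277 billion

Bank of Canada balance sheet:
  Assets:      Securities +$198B, Loans to banks +$472B, Foreign assets +$458B
  Liabilities: Bank reserves +$933B, Currency in circulation +$195B
Commercial banking system:
  Assets:      Reserves at CB +$933B, Securities −$198B, Foreign assets −$458B
  Liabilities: Checkable deposits −$195B, Borrowings from CB +$472B
Change in total bank assets = +$277 billion.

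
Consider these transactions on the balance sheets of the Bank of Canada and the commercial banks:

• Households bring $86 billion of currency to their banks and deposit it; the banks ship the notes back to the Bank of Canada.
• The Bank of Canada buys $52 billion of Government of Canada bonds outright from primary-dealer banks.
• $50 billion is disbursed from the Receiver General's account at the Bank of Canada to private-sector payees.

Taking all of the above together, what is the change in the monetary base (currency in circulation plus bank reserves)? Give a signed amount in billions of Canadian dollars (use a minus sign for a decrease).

Currency deposit $86 billion: just a shift between currency and reserves — both are base money → 0.
OMO purchase (from banks) $52 billion: Bank of Canada balance sheet expands → +$52B.
Government spending $50 billion: a non-base liability converts back to reserves → +$50B.
Net: 0 + 52 + 50 = +$102 billion.

+$102 billion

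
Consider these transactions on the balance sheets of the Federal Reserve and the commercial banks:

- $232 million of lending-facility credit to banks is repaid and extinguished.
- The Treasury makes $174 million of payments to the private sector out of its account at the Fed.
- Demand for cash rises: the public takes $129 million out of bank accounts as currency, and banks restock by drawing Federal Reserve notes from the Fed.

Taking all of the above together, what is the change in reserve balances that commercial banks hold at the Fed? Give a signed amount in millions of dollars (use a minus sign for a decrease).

-$187 million

Discount-window repayment $232 million: repayment is debited from reserves → −$232M.
Government spending $174 million: government payments flow into bank reserve accounts → +$174M.
Currency withdrawal $129 million: banks swap reserves for currency → −$129M.
Net: −232 + 174 − 129 = -$187 million.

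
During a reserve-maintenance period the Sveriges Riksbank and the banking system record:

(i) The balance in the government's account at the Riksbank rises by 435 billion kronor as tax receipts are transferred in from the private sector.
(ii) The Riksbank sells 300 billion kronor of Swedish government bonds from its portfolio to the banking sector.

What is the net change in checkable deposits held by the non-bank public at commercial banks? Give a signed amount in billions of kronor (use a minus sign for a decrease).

-435 billion

Riksbank balance sheet:
  Assets:      Securities −300B
  Liabilities: Bank reserves −735B, Government deposits +435B
Commercial banking system:
  Assets:      Reserves at CB −735B, Securities +300B
  Liabilities: Checkable deposits −435B
So the change in checkable deposits held by the non-bank public at commercial banks is -435 billion.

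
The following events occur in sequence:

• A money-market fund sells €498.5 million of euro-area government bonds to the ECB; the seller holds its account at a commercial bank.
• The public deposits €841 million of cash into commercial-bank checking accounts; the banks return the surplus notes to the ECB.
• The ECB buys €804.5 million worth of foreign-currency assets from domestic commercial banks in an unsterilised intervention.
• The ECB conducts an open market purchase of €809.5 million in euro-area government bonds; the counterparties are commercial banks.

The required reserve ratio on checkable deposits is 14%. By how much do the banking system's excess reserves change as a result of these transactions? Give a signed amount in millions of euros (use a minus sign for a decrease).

+€2765.97 million

Asset purchase (from non-banks) €498.5 million: reserves +€498.5M, deposits +€498.5M.
Currency deposit €841 million: reserves +€841M, deposits +€841M.
FX purchase €804.5 million: reserves +€804.5M, deposits 0.
OMO purchase (from banks) €809.5 million: reserves +€809.5M, deposits 0.
Totals: Δreserves = +€2953.5M, Δdeposits = +€1339.5M.
Δrequired reserves = 14% × +€1339.5M = +€187.53M.
Δexcess reserves = Δreserves − Δrequired = +€2953.5M − (+€187.53M) = +€2765.97 million.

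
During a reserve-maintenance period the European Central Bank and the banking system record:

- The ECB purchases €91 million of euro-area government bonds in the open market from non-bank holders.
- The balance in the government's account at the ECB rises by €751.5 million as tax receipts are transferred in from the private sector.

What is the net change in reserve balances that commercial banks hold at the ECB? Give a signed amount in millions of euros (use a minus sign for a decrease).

Asset purchase (from non-banks) €91 million: the ECB pays by crediting reserve accounts → +€91M.
Government account inflow €751.5 million: funds move from bank reserves into the government account → −€751.5M.
Net: 91 − 751.5 = -€660.5 million.

-€660.5 million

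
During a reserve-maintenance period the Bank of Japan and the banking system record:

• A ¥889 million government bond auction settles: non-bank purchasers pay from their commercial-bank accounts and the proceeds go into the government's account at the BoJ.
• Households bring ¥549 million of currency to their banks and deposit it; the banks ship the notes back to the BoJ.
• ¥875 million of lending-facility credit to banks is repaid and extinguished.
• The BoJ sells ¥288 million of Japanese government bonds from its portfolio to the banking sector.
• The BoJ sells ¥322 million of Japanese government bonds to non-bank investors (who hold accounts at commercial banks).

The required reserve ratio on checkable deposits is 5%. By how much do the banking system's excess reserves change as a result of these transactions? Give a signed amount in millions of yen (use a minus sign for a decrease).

-¥1791.9 million

Government account inflow ¥889 million: reserves −¥889M, deposits −¥889M.
Currency deposit ¥549 million: reserves +¥549M, deposits +¥549M.
Discount-window repayment ¥875 million: reserves −¥875M, deposits 0.
OMO sale (to banks) ¥288 million: reserves −¥288M, deposits 0.
Asset sale (to non-banks) ¥322 million: reserves −¥322M, deposits −¥322M.
Totals: Δreserves = −¥1825M, Δdeposits = −¥662M.
Δrequired reserves = 5% × −¥662M = −¥33.1M.
Δexcess reserves = Δreserves − Δrequired = −¥1825M − (−¥33.1M) = -¥1791.9 million.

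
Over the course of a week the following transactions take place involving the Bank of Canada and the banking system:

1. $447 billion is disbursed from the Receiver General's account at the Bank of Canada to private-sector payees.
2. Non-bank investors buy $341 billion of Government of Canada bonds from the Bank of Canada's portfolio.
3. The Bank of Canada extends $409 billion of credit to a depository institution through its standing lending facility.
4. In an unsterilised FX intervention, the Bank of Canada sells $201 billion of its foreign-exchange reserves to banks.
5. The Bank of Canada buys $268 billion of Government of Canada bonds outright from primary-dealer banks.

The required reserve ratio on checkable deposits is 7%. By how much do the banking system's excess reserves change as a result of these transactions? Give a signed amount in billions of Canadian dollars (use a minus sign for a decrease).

Government spending $447 billion: reserves +$447B, deposits +$447B.
Asset sale (to non-banks) $341 billion: reserves −$341B, deposits −$341B.
Discount-window loan $409 billion: reserves +$409B, deposits 0.
FX sale $201 billion: reserves −$201B, deposits 0.
OMO purchase (from banks) $268 billion: reserves +$268B, deposits 0.
Totals: Δreserves = +$582B, Δdeposits = +$106B.
Δrequired reserves = 7% × +$106B = +$7.42B.
Δexcess reserves = Δreserves − Δrequired = +$582B − (+$7.42B) = +$574.58 billion.

+$574.58 billion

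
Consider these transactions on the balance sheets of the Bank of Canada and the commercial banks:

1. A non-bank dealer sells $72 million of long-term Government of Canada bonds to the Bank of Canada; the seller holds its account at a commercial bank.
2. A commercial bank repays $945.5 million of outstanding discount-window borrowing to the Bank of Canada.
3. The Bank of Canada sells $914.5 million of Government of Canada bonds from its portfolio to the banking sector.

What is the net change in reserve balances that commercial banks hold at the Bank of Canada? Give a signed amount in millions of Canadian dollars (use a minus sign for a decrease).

-$1788 million

Bank of Canada balance sheet:
  Assets:      Securities −$842.5M, Loans to banks −$945.5M
  Liabilities: Bank reserves −$1788M
So the change in reserve balances that commercial banks hold at the Bank of Canada is -$1788 million.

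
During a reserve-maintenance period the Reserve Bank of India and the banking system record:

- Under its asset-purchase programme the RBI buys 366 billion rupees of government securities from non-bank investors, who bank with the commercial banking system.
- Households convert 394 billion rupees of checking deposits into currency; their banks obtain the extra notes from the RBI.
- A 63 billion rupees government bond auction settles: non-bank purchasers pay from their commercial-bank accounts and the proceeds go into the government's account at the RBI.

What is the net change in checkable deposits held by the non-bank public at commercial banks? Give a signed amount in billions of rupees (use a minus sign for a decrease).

Asset purchase (from non-banks) 366 billion rupees: non-bank counterparties' bank balances rise → +366B.
Currency withdrawal 394 billion rupees: non-bank counterparties' bank balances fall → −394B.
Government account inflow 63 billion rupees: non-bank counterparties' bank balances fall → −63B.
Net: 366 − 394 − 63 = -91 billion.

-91 billion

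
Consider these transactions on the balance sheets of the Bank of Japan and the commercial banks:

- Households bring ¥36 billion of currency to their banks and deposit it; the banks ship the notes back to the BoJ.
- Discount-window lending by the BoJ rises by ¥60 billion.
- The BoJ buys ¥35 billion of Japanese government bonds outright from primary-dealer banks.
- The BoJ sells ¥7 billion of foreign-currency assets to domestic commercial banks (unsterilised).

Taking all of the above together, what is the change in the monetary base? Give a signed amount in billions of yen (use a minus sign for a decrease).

+¥88 billion

BoJ balance sheet:
  Assets:      Securities +¥35B, Loans to banks +¥60B, Foreign assets −¥7B
  Liabilities: Bank reserves +¥124B, Currency in circulation −¥36B
Commercial banking system:
  Assets:      Reserves at CB +¥124B, Securities −¥35B, Foreign assets +¥7B
  Liabilities: Checkable deposits +¥36B, Borrowings from CB +¥60B
Monetary base = currency + reserves: −¥36B + (+¥124B) = +¥88 billion.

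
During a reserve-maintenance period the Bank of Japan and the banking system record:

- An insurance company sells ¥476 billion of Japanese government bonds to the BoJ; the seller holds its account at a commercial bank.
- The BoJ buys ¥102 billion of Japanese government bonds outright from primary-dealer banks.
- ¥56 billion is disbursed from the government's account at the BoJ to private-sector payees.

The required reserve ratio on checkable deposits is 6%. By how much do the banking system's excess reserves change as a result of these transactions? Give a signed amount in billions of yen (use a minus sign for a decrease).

Asset purchase (from non-banks) ¥476 billion: reserves +¥476B, deposits +¥476B.
OMO purchase (from banks) ¥102 billion: reserves +¥102B, deposits 0.
Government spending ¥56 billion: reserves +¥56B, deposits +¥56B.
Totals: Δreserves = +¥634B, Δdeposits = +¥532B.
Δrequired reserves = 6% × +¥532B = +¥31.92B.
Δexcess reserves = Δreserves − Δrequired = +¥634B − (+¥31.92B) = +¥602.08 billion.

+¥602.08 billion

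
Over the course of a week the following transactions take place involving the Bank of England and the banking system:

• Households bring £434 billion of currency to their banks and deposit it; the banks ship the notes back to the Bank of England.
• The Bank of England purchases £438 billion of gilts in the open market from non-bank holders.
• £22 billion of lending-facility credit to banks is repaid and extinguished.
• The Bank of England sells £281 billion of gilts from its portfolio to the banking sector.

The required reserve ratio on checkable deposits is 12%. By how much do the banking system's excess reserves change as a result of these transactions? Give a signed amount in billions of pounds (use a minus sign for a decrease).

Currency deposit £434 billion: reserves +£434B, deposits +£434B.
Asset purchase (from non-banks) £438 billion: reserves +£438B, deposits +£438B.
Discount-window repayment £22 billion: reserves −£22B, deposits 0.
OMO sale (to banks) £281 billion: reserves −£281B, deposits 0.
Totals: Δreserves = +£569B, Δdeposits = +£872B.
Δrequired reserves = 12% × +£872B = +£104.64B.
Δexcess reserves = Δreserves − Δrequired = +£569B − (+£104.64B) = +£464.36 billion.

+£464.36 billion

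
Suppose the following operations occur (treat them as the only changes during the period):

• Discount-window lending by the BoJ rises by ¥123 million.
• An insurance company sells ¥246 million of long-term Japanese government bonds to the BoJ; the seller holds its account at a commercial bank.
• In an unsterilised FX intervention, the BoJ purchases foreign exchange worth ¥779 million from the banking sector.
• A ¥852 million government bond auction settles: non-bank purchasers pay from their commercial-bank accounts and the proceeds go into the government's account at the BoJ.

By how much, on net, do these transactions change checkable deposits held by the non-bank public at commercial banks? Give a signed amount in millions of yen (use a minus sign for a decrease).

BoJ balance sheet:
  Assets:      Securities +¥246M, Loans to banks +¥123M, Foreign assets +¥779M
  Liabilities: Bank reserves +¥296M, Government deposits +¥852M
Commercial banking system:
  Assets:      Reserves at CB +¥296M, Foreign assets −¥779M
  Liabilities: Checkable deposits −¥606M, Borrowings from CB +¥123M
So the change in checkable deposits held by the non-bank public at commercial banks is -¥606 million.

-¥606 million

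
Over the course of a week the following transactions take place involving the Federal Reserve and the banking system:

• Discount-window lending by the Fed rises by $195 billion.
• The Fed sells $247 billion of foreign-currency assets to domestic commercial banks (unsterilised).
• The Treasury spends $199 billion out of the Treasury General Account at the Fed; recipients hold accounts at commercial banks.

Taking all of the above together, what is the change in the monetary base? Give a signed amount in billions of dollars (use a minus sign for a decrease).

+$147 billion

Fed balance sheet:
  Assets:      Loans to banks +$195B, Foreign assets −$247B
  Liabilities: Bank reserves +$147B, Government deposits −$199B
Commercial banking system:
  Assets:      Reserves at CB +$147B, Foreign assets +$247B
  Liabilities: Checkable deposits +$199B, Borrowings from CB +$195B
Monetary base = currency + reserves: 0 + (+$147B) = +$147 billion.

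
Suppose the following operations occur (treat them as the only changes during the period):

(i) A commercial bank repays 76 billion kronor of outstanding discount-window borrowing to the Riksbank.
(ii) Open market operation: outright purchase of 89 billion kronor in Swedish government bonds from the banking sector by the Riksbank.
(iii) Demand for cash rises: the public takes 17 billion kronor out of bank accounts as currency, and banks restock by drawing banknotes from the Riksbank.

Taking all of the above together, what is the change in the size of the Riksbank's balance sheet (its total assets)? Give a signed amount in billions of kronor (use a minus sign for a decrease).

+13 billion

Discount-window repayment 76 billion kronor: a Riksbank asset is shed → −76B.
OMO purchase (from banks) 89 billion kronor: a Riksbank asset is acquired → +89B.
Currency withdrawal 17 billion kronor: only the composition of liabilities changes → 0.
Net: −76 + 89 + 0 = +13 billion.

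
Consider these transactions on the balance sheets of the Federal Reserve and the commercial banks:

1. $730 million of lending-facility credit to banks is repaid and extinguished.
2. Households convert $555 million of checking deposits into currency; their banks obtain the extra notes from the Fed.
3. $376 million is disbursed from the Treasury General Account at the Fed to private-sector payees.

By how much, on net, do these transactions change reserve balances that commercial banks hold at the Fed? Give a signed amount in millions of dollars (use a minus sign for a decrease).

Fed balance sheet:
  Assets:      Loans to banks −$730M
  Liabilities: Bank reserves −$909M, Currency in circulation +$555M, Government deposits −$376M
Commercial banking system:
  Assets:      Reserves at CB −$909M
  Liabilities: Checkable deposits −$179M, Borrowings from CB −$730M
So the change in reserve balances that commercial banks hold at the Fed is -$909 million.

-$909 million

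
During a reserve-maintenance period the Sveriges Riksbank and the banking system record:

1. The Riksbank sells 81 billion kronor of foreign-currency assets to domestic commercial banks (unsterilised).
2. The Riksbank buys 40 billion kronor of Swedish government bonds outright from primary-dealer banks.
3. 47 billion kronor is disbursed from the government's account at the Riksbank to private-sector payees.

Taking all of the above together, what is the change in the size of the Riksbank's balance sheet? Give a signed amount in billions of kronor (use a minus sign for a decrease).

-41 billion

Riksbank balance sheet:
  Assets:      Securities +40B, Foreign assets −81B
  Liabilities: Bank reserves +6B, Government deposits −47B
Commercial banking system:
  Assets:      Reserves at CB +6B, Securities −40B, Foreign assets +81B
  Liabilities: Checkable deposits +47B
Change in total Riksbank assets = -41 billion.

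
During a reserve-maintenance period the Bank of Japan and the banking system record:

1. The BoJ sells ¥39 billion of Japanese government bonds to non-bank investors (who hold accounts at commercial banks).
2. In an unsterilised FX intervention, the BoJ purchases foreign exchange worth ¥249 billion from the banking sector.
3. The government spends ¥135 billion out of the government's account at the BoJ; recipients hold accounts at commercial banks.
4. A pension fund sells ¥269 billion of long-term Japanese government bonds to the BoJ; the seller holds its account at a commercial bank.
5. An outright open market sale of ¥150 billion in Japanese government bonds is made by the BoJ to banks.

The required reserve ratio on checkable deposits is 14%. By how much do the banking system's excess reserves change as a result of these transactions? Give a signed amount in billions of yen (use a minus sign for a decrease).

Asset sale (to non-banks) ¥39 billion: reserves −¥39B, deposits −¥39B.
FX purchase ¥249 billion: reserves +¥249B, deposits 0.
Government spending ¥135 billion: reserves +¥135B, deposits +¥135B.
Asset purchase (from non-banks) ¥269 billion: reserves +¥269B, deposits +¥269B.
OMO sale (to banks) ¥150 billion: reserves −¥150B, deposits 0.
Totals: Δreserves = +¥464B, Δdeposits = +¥365B.
Δrequired reserves = 14% × +¥365B = +¥51.1B.
Δexcess reserves = Δreserves − Δrequired = +¥464B − (+¥51.1B) = +¥412.9 billion.

+¥412.9 billion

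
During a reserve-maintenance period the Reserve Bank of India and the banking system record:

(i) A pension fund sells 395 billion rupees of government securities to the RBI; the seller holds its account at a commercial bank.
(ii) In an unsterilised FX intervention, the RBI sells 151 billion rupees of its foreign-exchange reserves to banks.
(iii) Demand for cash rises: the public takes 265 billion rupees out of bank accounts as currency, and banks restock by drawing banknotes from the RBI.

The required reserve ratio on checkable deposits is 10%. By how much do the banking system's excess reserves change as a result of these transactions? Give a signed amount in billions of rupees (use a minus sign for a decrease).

Asset purchase (from non-banks) 395 billion rupees: reserves +395B, deposits +395B.
FX sale 151 billion rupees: reserves −151B, deposits 0.
Currency withdrawal 265 billion rupees: reserves −265B, deposits −265B.
Totals: Δreserves = −21B, Δdeposits = +130B.
Δrequired reserves = 10% × +130B = +13B.
Δexcess reserves = Δreserves − Δrequired = −21B − (+13B) = -34 billion.

-34 billion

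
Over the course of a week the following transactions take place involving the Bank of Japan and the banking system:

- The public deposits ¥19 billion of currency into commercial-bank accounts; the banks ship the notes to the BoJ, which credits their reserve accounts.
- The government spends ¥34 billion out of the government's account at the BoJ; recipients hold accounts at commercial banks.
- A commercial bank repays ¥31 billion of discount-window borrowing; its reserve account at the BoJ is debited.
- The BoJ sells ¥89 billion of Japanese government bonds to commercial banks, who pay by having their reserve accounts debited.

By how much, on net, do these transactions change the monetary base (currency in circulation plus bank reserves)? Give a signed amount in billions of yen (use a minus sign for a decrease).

BoJ balance sheet:
  Assets:      Securities −¥89B, Loans to banks −¥31B
  Liabilities: Bank reserves −¥67B, Currency in circulation −¥19B, Government deposits −¥34B
Commercial banking system:
  Assets:      Reserves at CB −¥67B, Securities +¥89B
  Liabilities: Checkable deposits +¥53B, Borrowings from CB −¥31B
Monetary base = currency + reserves: −¥19B + (−¥67B) = -¥86 billion.

-¥86 billion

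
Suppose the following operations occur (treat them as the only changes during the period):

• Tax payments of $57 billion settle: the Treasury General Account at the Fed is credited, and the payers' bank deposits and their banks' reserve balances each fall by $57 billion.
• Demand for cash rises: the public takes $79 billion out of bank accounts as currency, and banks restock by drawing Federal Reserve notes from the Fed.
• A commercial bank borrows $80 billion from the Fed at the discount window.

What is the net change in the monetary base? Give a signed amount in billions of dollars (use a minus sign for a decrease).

Government account inflow $57 billion: reserves shift to a non-base liability → −$57B.
Currency withdrawal $79 billion: just a shift between currency and reserves — both are base money → 0.
Discount-window loan $80 billion: Fed balance sheet expands → +$80B.
Net: −57 + 0 + 80 = +$23 billion.

+$23 billion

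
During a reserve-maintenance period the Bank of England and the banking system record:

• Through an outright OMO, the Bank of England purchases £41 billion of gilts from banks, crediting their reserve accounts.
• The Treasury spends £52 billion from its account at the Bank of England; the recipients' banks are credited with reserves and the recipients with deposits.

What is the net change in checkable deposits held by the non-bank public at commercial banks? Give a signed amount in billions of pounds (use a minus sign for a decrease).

OMO purchase (from banks) £41 billion: the counterparty is a bank, so public deposits are unchanged → 0.
Government spending £52 billion: non-bank counterparties' bank balances rise → +£52B.
Net: 0 + 52 = +£52 billion.

+£52 billion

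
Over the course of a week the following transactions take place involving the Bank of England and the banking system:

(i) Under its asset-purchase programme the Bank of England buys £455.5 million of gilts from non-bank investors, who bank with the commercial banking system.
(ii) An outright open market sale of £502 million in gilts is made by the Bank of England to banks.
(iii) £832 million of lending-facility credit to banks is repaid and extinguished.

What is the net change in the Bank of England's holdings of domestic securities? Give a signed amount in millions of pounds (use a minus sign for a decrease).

-£46.5 million

Bank of England balance sheet:
  Assets:      Securities −£46.5M, Loans to banks −£832M
  Liabilities: Bank reserves −£878.5M
Commercial banking system:
  Assets:      Reserves at CB −£878.5M, Securities +£502M
  Liabilities: Checkable deposits +£455.5M, Borrowings from CB −£832M
So the change in the Bank of England's holdings of domestic securities is -£46.5 million.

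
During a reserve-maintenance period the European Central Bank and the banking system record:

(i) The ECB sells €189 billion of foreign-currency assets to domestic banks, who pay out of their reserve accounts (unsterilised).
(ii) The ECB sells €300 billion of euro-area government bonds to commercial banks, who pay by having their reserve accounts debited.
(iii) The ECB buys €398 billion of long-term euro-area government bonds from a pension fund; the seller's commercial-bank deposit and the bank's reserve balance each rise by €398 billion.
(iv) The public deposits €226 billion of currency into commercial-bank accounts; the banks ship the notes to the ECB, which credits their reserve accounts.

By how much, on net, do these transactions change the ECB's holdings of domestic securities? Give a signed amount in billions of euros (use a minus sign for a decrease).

FX sale €189 billion: the ECB's securities portfolio is untouched → 0.
OMO sale (to banks) €300 billion: securities removed from the ECB's portfolio → −€300B.
Asset purchase (from non-banks) €398 billion: securities added to the ECB's portfolio → +€398B.
Currency deposit €226 billion: the ECB's securities portfolio is untouched → 0.
Net: 0 − 300 + 398 + 0 = +€98 billion.

+€98 billion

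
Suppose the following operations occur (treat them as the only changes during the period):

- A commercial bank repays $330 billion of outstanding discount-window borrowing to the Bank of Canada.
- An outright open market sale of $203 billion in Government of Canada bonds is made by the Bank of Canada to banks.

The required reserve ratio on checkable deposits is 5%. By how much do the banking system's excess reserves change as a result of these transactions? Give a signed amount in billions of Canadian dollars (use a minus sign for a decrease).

Discount-window repayment $330 billion: reserves −$330B, deposits 0.
OMO sale (to banks) $203 billion: reserves −$203B, deposits 0.
Totals: Δreserves = −$533B, Δdeposits = 0.
Δrequired reserves = 5% × 0 = 0.
Δexcess reserves = Δreserves − Δrequired = −$533B − (0) = -$533 billion.

-$533 billion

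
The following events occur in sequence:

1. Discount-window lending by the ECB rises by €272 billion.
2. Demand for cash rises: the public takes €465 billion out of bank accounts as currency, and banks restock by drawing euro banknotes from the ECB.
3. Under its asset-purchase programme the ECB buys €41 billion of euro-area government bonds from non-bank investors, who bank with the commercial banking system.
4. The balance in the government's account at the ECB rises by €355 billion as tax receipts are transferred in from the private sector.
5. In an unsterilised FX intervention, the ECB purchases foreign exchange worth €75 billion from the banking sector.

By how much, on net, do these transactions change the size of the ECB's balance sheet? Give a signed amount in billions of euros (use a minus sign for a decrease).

Discount-window loan €272 billion: an ECB asset is acquired → +€272B.
Currency withdrawal €465 billion: only the composition of liabilities changes → 0.
Asset purchase (from non-banks) €41 billion: an ECB asset is acquired → +€41B.
Government account inflow €355 billion: only the composition of liabilities changes → 0.
FX purchase €75 billion: an ECB asset is acquired → +€75B.
Net: 272 + 0 + 41 + 0 + 75 = +€388 billion.

+€388 billion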